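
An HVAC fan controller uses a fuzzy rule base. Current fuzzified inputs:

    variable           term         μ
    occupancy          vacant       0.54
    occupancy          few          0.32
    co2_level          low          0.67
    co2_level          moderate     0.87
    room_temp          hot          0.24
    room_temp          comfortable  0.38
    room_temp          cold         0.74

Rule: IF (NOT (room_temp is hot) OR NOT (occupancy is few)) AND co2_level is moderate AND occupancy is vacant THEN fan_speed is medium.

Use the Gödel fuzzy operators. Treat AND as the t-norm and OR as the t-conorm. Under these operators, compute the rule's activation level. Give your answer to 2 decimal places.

0.54

firing strength: (¬hot=1−0.24=0.76 OR ¬few=1−0.32=0.68) = 0.76; AND[min(a, b)] with moderate=0.87, vacant=0.54 → w = 0.54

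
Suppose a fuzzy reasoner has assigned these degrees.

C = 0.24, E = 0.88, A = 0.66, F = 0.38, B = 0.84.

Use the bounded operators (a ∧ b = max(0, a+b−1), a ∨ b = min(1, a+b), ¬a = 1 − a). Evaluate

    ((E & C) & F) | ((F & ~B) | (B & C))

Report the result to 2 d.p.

E & C = max(0, a+b−1) on (0.88, 0.24) = 0.12
(E & C) & F = max(0, a+b−1) on (0.12, 0.38) = 0.00
~B = 1 − 0.84 = 0.16
F & ~B = max(0, a+b−1) on (0.38, 0.16) = 0.00
B & C = max(0, a+b−1) on (0.84, 0.24) = 0.08
(F & ~B) | (B & C) = min(1, a+b) on (0.00, 0.08) = 0.08
((E & C) & F) | ((F & ~B) | (B & C)) = min(1, a+b) on (0.00, 0.08) = 0.08

0.08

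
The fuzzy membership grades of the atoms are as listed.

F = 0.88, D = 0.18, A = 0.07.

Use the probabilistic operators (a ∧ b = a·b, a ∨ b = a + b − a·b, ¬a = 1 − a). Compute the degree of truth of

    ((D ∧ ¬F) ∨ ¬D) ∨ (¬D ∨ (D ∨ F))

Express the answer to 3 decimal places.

¬F = 1 − 0.8800 = 0.1200
D ∧ ¬F = a·b on (0.1800, 0.1200) = 0.0216
¬D = 1 − 0.1800 = 0.8200
(D ∧ ¬F) ∨ ¬D = a + b − a·b on (0.0216, 0.8200) = 0.8239
¬D = 1 − 0.1800 = 0.8200
D ∨ F = a + b − a·b on (0.1800, 0.8800) = 0.9016
¬D ∨ (D ∨ F) = a + b − a·b on (0.8200, 0.9016) = 0.9823
((D ∧ ¬F) ∨ ¬D) ∨ (¬D ∨ (D ∨ F)) = a + b − a·b on (0.8239, 0.9823) = 0.9969

0.997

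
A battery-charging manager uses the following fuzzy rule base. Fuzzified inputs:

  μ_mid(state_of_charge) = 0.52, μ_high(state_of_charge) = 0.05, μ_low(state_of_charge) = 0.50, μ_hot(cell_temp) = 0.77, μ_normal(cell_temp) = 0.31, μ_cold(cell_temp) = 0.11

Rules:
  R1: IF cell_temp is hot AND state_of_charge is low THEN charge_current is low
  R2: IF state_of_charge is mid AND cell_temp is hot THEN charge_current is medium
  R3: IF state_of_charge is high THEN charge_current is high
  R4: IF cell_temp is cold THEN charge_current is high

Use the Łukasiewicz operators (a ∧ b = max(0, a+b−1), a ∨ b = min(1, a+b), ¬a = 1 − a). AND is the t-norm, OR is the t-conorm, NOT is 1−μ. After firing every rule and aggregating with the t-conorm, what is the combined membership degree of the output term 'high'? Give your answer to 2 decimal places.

0.16

R1: hot=0.77, low=0.50; AND[max(0, a+b−1)] → w = 0.27
R2: mid=0.52, hot=0.77; AND[max(0, a+b−1)] → w = 0.29
R3: high=0.05 → w = 0.05
R4: cold=0.11 → w = 0.11
Rules with consequent 'high': {R3, R4} → strengths 0.05, 0.11
Aggregate via t-conorm [min(1, a+b)]: 0.16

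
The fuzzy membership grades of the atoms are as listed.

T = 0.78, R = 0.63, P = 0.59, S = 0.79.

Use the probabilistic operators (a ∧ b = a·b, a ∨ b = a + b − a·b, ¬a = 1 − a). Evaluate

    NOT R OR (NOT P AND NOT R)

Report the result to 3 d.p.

0.466

NOT R = 1 − 0.6300 = 0.3700
NOT P = 1 − 0.5900 = 0.4100
NOT R = 1 − 0.6300 = 0.3700
NOT P AND NOT R = a·b on (0.4100, 0.3700) = 0.1517
NOT R OR (NOT P AND NOT R) = a + b − a·b on (0.3700, 0.1517) = 0.4656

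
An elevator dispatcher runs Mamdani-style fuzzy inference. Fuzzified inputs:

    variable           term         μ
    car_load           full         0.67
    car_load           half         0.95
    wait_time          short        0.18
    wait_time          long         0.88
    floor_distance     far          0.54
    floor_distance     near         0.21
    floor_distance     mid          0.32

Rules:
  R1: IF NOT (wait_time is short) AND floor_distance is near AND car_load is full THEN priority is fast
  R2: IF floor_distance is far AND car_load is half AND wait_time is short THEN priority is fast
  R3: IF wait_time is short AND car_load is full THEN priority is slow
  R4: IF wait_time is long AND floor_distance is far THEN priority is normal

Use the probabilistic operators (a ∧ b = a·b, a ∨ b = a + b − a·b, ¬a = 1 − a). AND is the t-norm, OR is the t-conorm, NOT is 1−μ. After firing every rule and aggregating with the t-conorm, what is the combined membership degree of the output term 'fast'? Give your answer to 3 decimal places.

R1: ¬short=1−0.18=0.82, near=0.21, full=0.67; AND[a·b] → w = 0.1154
R2: far=0.54, half=0.95, short=0.18; AND[a·b] → w = 0.0923
R3: short=0.18, full=0.67; AND[a·b] → w = 0.1206
R4: long=0.88, far=0.54; AND[a·b] → w = 0.4752
Rules with consequent 'fast': {R1, R2} → strengths 0.1154, 0.0923
Aggregate via t-conorm [a + b − a·b]: 0.1971

0.197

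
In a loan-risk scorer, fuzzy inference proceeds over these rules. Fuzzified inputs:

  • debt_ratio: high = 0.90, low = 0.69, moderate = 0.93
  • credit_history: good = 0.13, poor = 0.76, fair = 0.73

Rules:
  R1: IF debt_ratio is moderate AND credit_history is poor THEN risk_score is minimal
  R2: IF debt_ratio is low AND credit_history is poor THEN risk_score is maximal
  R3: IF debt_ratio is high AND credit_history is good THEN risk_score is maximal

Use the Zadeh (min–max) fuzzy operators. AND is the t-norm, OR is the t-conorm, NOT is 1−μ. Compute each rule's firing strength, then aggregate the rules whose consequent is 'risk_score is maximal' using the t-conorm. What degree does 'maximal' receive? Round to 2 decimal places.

R1: moderate=0.93, poor=0.76; AND[min(a, b)] → w = 0.76
R2: low=0.69, poor=0.76; AND[min(a, b)] → w = 0.69
R3: high=0.90, good=0.13; AND[min(a, b)] → w = 0.13
Rules with consequent 'maximal': {R2, R3} → strengths 0.69, 0.13
Aggregate via t-conorm [max(a, b)]: 0.69

0.69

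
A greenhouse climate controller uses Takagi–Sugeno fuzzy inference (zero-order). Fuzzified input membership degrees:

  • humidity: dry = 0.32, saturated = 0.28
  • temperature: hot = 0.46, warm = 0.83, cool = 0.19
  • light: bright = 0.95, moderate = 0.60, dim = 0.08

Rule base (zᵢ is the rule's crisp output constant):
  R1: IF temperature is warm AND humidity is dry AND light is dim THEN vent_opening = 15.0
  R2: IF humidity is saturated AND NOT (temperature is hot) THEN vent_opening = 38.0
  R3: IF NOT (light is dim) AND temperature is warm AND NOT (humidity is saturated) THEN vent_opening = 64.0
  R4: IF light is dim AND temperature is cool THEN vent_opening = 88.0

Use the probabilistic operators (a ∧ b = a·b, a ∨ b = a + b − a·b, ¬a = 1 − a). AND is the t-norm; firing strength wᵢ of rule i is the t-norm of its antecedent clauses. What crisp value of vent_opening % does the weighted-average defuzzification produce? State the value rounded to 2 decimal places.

R1 (z=15.0): warm=0.83, dry=0.32, dim=0.08; AND[a·b] → w = 0.0212
R2 (z=38.0): saturated=0.28, ¬hot=1−0.46=0.54; AND[a·b] → w = 0.1512
R3 (z=64.0): ¬dim=1−0.08=0.92, warm=0.83, ¬saturated=1−0.28=0.72; AND[a·b] → w = 0.5498
R4 (z=88.0): dim=0.08, cool=0.19; AND[a·b] → w = 0.0152
Weighted average = (0.0212·15.0 + 0.1512·38.0 + 0.5498·64.0 + 0.0152·88.0) / (0.0212 + 0.1512 + 0.5498 + 0.0152)
  = 42.5886 / 0.7374 = 57.75

57.75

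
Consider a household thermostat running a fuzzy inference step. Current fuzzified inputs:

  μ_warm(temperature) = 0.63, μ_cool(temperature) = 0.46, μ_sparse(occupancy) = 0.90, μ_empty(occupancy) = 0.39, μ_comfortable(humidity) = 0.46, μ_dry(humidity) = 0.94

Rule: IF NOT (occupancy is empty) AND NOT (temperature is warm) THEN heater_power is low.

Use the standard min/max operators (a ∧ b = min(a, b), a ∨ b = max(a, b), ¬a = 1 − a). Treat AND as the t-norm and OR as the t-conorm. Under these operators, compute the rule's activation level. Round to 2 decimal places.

0.37

firing strength: ¬empty=1−0.39=0.61, ¬warm=1−0.63=0.37; AND[min(a, b)] → w = 0.37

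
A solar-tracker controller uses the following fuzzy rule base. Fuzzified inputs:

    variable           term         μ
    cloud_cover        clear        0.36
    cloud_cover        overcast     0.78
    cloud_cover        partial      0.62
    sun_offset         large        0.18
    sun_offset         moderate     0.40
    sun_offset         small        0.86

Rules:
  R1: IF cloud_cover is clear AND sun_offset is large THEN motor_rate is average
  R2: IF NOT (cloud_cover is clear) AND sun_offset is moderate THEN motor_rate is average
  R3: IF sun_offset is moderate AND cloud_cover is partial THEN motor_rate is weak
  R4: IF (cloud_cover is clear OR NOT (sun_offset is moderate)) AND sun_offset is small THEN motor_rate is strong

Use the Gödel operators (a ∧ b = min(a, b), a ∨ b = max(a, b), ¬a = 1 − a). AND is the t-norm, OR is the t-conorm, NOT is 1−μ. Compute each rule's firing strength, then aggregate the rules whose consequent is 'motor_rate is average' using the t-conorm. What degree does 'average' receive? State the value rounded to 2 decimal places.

R1: clear=0.36, large=0.18; AND[min(a, b)] → w = 0.18
R2: ¬clear=1−0.36=0.64, moderate=0.40; AND[min(a, b)] → w = 0.40
R3: moderate=0.40, partial=0.62; AND[min(a, b)] → w = 0.40
R4: (clear=0.36 OR ¬moderate=1−0.40=0.60) = 0.60; AND[min(a, b)] with small=0.86 → w = 0.60
Rules with consequent 'average': {R1, R2} → strengths 0.18, 0.40
Aggregate via t-conorm [max(a, b)]: 0.40

0.40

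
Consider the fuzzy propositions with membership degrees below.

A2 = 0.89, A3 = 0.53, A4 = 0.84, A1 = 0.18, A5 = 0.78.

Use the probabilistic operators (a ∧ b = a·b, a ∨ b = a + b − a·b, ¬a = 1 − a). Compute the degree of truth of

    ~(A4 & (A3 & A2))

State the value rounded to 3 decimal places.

A3 & A2 = a·b on (0.5300, 0.8900) = 0.4717
A4 & (A3 & A2) = a·b on (0.8400, 0.4717) = 0.3962
~(A4 & (A3 & A2)) = 1 − 0.3962 = 0.6038

0.604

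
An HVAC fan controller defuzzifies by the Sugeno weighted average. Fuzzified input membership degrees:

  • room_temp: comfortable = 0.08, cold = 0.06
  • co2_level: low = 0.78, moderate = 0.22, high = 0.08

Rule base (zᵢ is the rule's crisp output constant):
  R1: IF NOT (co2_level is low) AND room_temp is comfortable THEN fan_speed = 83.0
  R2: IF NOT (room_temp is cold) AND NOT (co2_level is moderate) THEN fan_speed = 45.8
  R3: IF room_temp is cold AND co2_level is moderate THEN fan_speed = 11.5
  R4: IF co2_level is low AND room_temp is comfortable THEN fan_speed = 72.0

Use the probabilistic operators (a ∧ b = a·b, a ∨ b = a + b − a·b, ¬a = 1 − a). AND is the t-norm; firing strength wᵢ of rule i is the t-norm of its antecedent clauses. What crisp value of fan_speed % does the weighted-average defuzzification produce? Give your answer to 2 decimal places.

R1 (z=83.0): ¬low=1−0.78=0.22, comfortable=0.08; AND[a·b] → w = 0.0176
R2 (z=45.8): ¬cold=1−0.06=0.94, ¬moderate=1−0.22=0.78; AND[a·b] → w = 0.7332
R3 (z=11.5): cold=0.06, moderate=0.22; AND[a·b] → w = 0.0132
R4 (z=72.0): low=0.78, comfortable=0.08; AND[a·b] → w = 0.0624
Weighted average = (0.0176·83.0 + 0.7332·45.8 + 0.0132·11.5 + 0.0624·72.0) / (0.0176 + 0.7332 + 0.0132 + 0.0624)
  = 39.6860 / 0.8264 = 48.02

48.02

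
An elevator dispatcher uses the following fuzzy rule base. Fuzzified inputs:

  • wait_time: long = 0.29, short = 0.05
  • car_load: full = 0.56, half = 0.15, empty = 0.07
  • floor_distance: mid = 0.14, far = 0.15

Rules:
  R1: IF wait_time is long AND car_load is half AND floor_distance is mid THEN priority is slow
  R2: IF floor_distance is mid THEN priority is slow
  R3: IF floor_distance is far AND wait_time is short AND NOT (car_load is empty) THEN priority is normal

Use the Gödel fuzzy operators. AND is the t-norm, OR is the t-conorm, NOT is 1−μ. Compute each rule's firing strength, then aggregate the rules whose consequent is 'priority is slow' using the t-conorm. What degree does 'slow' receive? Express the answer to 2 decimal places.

0.14

R1: long=0.29, half=0.15, mid=0.14; AND[min(a, b)] → w = 0.14
R2: mid=0.14 → w = 0.14
R3: far=0.15, short=0.05, ¬empty=1−0.07=0.93; AND[min(a, b)] → w = 0.05
Rules with consequent 'slow': {R1, R2} → strengths 0.14, 0.14
Aggregate via t-conorm [max(a, b)]: 0.14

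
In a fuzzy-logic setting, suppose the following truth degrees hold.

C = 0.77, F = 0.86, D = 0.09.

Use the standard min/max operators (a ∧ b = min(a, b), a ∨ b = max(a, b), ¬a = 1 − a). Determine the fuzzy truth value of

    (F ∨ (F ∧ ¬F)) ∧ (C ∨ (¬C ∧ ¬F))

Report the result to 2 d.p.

¬F = 1 − 0.86 = 0.14
F ∧ ¬F = min(a, b) on (0.86, 0.14) = 0.14
F ∨ (F ∧ ¬F) = max(a, b) on (0.86, 0.14) = 0.86
¬C = 1 − 0.77 = 0.23
¬F = 1 − 0.86 = 0.14
¬C ∧ ¬F = min(a, b) on (0.23, 0.14) = 0.14
C ∨ (¬C ∧ ¬F) = max(a, b) on (0.77, 0.14) = 0.77
(F ∨ (F ∧ ¬F)) ∧ (C ∨ (¬C ∧ ¬F)) = min(a, b) on (0.86, 0.77) = 0.77

0.77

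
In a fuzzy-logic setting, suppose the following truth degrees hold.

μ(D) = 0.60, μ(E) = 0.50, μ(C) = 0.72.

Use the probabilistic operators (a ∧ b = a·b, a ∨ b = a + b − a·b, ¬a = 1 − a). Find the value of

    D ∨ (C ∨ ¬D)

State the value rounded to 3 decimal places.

0.933

¬D = 1 − 0.6000 = 0.4000
C ∨ ¬D = a + b − a·b on (0.7200, 0.4000) = 0.8320
D ∨ (C ∨ ¬D) = a + b − a·b on (0.6000, 0.8320) = 0.9328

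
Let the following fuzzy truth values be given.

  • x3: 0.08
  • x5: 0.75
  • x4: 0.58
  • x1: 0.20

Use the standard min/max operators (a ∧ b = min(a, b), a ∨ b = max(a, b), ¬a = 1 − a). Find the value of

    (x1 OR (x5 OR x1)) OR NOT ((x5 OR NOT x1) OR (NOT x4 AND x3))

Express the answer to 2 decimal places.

0.75

x5 OR x1 = max(a, b) on (0.75, 0.20) = 0.75
x1 OR (x5 OR x1) = max(a, b) on (0.20, 0.75) = 0.75
NOT x1 = 1 − 0.20 = 0.80
x5 OR NOT x1 = max(a, b) on (0.75, 0.80) = 0.80
NOT x4 = 1 − 0.58 = 0.42
NOT x4 AND x3 = min(a, b) on (0.42, 0.08) = 0.08
(x5 OR NOT x1) OR (NOT x4 AND x3) = max(a, b) on (0.80, 0.08) = 0.80
NOT ((x5 OR NOT x1) OR (NOT x4 AND x3)) = 1 − 0.80 = 0.20
(x1 OR (x5 OR x1)) OR NOT ((x5 OR NOT x1) OR (NOT x4 AND x3)) = max(a, b) on (0.75, 0.20) = 0.75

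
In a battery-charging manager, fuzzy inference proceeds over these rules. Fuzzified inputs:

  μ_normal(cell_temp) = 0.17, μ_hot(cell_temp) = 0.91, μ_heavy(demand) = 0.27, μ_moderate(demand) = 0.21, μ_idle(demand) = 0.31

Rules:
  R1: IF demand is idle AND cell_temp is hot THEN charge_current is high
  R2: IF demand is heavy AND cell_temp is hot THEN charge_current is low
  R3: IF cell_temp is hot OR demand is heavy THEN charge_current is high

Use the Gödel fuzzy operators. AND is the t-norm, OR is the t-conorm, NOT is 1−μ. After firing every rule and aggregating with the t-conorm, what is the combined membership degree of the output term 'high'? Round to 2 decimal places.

R1: idle=0.31, hot=0.91; AND[min(a, b)] → w = 0.31
R2: heavy=0.27, hot=0.91; AND[min(a, b)] → w = 0.27
R3: hot=0.91, heavy=0.27; OR[max(a, b)] → w = 0.91
Rules with consequent 'high': {R1, R3} → strengths 0.31, 0.91
Aggregate via t-conorm [max(a, b)]: 0.91

0.91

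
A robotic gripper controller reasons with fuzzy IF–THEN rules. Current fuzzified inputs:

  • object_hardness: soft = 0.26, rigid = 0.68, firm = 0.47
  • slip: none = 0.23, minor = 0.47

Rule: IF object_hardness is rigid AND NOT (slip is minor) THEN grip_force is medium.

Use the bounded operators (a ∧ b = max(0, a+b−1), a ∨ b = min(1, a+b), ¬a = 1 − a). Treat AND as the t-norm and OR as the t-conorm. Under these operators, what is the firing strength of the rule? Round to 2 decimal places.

firing strength: rigid=0.68, ¬minor=1−0.47=0.53; AND[max(0, a+b−1)] → w = 0.21

0.21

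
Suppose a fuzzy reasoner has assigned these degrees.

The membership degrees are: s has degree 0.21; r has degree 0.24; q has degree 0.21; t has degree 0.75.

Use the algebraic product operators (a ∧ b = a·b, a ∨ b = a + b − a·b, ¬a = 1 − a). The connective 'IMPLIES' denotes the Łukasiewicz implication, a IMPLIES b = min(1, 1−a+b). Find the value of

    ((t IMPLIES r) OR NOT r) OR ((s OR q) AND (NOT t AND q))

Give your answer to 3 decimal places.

t IMPLIES r  [Łukasiewicz: min(1, 1−a+b)] with a=0.7500, b=0.2400 → 0.4900
NOT r = 1 − 0.2400 = 0.7600
(t IMPLIES r) OR NOT r = a + b − a·b on (0.4900, 0.7600) = 0.8776
s OR q = a + b − a·b on (0.2100, 0.2100) = 0.3759
NOT t = 1 − 0.7500 = 0.2500
NOT t AND q = a·b on (0.2500, 0.2100) = 0.0525
(s OR q) AND (NOT t AND q) = a·b on (0.3759, 0.0525) = 0.0197
((t IMPLIES r) OR NOT r) OR ((s OR q) AND (NOT t AND q)) = a + b − a·b on (0.8776, 0.0197) = 0.8800

0.880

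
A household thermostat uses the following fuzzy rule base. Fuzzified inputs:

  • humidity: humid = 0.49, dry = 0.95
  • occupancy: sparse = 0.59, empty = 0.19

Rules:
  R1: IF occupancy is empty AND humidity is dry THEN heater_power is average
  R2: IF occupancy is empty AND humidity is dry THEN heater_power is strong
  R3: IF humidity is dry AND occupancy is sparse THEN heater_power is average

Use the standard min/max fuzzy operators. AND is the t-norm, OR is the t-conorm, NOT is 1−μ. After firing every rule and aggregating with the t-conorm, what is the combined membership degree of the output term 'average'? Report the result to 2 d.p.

0.59

R1: empty=0.19, dry=0.95; AND[min(a, b)] → w = 0.19
R2: empty=0.19, dry=0.95; AND[min(a, b)] → w = 0.19
R3: dry=0.95, sparse=0.59; AND[min(a, b)] → w = 0.59
Rules with consequent 'average': {R1, R3} → strengths 0.19, 0.59
Aggregate via t-conorm [max(a, b)]: 0.59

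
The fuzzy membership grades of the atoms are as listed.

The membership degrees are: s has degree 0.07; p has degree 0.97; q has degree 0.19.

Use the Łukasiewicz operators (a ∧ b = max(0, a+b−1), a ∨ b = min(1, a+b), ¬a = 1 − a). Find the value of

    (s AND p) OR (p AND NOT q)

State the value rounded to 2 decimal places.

0.82

s AND p = max(0, a+b−1) on (0.07, 0.97) = 0.04
NOT q = 1 − 0.19 = 0.81
p AND NOT q = max(0, a+b−1) on (0.97, 0.81) = 0.78
(s AND p) OR (p AND NOT q) = min(1, a+b) on (0.04, 0.78) = 0.82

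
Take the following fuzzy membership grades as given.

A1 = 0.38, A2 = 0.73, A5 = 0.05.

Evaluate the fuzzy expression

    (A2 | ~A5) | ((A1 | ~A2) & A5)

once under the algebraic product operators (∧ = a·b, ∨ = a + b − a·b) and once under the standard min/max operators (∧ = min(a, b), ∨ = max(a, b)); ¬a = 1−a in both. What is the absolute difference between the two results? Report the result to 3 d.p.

Under algebraic product:
  ~A5 = 1 − 0.0500 = 0.9500
  A2 | ~A5 = a + b − a·b on (0.7300, 0.9500) = 0.9865
  ~A2 = 1 − 0.7300 = 0.2700
  A1 | ~A2 = a + b − a·b on (0.3800, 0.2700) = 0.5474
  (A1 | ~A2) & A5 = a·b on (0.5474, 0.0500) = 0.0274
  (A2 | ~A5) | ((A1 | ~A2) & A5) = a + b − a·b on (0.9865, 0.0274) = 0.9869
  → value = 0.9869
Under standard min/max:
  ~A5 = 1 − 0.05 = 0.95
  A2 | ~A5 = max(a, b) on (0.73, 0.95) = 0.95
  ~A2 = 1 − 0.73 = 0.27
  A1 | ~A2 = max(a, b) on (0.38, 0.27) = 0.38
  (A1 | ~A2) & A5 = min(a, b) on (0.38, 0.05) = 0.05
  (A2 | ~A5) | ((A1 | ~A2) & A5) = max(a, b) on (0.95, 0.05) = 0.95
  → value = 0.9500
|0.9869 − 0.9500| = 0.037

0.037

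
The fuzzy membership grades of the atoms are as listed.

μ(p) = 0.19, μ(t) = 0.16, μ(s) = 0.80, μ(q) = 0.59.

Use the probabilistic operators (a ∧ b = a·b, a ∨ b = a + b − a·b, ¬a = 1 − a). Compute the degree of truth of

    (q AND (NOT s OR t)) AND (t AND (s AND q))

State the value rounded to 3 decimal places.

NOT s = 1 − 0.8000 = 0.2000
NOT s OR t = a + b − a·b on (0.2000, 0.1600) = 0.3280
q AND (NOT s OR t) = a·b on (0.5900, 0.3280) = 0.1935
s AND q = a·b on (0.8000, 0.5900) = 0.4720
t AND (s AND q) = a·b on (0.1600, 0.4720) = 0.0755
(q AND (NOT s OR t)) AND (t AND (s AND q)) = a·b on (0.1935, 0.0755) = 0.0146

0.015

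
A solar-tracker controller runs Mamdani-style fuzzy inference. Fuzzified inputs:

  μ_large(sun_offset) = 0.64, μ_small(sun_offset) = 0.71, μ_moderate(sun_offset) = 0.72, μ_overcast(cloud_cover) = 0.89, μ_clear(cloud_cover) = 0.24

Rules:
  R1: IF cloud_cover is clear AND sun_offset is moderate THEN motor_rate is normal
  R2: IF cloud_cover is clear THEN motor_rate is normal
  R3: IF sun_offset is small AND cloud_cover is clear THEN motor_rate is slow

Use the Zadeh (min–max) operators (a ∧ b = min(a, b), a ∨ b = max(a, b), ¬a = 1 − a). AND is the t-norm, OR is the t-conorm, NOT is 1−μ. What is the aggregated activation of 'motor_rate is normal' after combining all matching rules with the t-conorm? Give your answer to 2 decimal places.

0.24

R1: clear=0.24, moderate=0.72; AND[min(a, b)] → w = 0.24
R2: clear=0.24 → w = 0.24
R3: small=0.71, clear=0.24; AND[min(a, b)] → w = 0.24
Rules with consequent 'normal': {R1, R2} → strengths 0.24, 0.24
Aggregate via t-conorm [max(a, b)]: 0.24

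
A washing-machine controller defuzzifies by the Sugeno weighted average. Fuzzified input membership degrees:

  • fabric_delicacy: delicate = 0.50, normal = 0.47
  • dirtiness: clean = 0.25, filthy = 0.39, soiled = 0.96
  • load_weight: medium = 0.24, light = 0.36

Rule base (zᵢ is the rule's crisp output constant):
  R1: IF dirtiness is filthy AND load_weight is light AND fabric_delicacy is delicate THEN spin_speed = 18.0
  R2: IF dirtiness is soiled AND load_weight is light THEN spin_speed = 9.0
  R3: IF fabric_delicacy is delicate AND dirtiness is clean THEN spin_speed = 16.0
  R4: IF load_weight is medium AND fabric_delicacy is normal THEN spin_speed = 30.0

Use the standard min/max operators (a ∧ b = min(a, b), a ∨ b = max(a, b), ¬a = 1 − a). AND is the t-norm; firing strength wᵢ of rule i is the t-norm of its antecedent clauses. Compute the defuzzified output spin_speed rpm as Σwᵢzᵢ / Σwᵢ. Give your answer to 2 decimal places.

R1 (z=18.0): filthy=0.39, light=0.36, delicate=0.50; AND[min(a, b)] → w = 0.36
R2 (z=9.0): soiled=0.96, light=0.36; AND[min(a, b)] → w = 0.36
R3 (z=16.0): delicate=0.50, clean=0.25; AND[min(a, b)] → w = 0.25
R4 (z=30.0): medium=0.24, normal=0.47; AND[min(a, b)] → w = 0.24
Weighted average = (0.36·18.0 + 0.36·9.0 + 0.25·16.0 + 0.24·30.0) / (0.36 + 0.36 + 0.25 + 0.24)
  = 20.9200 / 1.2100 = 17.29

17.29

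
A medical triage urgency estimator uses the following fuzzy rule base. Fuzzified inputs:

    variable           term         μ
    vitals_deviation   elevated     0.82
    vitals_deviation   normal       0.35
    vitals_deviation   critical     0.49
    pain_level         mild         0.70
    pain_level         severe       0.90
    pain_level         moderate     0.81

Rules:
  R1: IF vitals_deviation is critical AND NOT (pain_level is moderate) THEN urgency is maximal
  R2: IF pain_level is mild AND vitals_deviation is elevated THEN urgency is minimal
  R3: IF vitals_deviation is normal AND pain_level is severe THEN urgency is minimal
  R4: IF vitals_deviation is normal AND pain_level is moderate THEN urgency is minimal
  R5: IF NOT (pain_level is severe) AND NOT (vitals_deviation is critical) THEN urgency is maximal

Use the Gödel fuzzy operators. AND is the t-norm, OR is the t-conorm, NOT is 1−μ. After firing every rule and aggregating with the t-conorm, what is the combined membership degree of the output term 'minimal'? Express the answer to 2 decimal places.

0.70

R1: critical=0.49, ¬moderate=1−0.81=0.19; AND[min(a, b)] → w = 0.19
R2: mild=0.70, elevated=0.82; AND[min(a, b)] → w = 0.70
R3: normal=0.35, severe=0.90; AND[min(a, b)] → w = 0.35
R4: normal=0.35, moderate=0.81; AND[min(a, b)] → w = 0.35
R5: ¬severe=1−0.90=0.10, ¬critical=1−0.49=0.51; AND[min(a, b)] → w = 0.10
Rules with consequent 'minimal': {R2, R3, R4} → strengths 0.70, 0.35, 0.35
Aggregate via t-conorm [max(a, b)]: 0.70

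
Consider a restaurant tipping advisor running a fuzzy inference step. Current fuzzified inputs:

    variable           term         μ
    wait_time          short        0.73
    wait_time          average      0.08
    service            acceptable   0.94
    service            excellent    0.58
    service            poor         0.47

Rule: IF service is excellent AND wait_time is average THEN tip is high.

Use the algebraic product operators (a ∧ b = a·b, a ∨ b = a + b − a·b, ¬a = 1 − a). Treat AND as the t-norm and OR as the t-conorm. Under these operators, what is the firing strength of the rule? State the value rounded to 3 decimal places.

firing strength: excellent=0.58, average=0.08; AND[a·b] → w = 0.0464

0.046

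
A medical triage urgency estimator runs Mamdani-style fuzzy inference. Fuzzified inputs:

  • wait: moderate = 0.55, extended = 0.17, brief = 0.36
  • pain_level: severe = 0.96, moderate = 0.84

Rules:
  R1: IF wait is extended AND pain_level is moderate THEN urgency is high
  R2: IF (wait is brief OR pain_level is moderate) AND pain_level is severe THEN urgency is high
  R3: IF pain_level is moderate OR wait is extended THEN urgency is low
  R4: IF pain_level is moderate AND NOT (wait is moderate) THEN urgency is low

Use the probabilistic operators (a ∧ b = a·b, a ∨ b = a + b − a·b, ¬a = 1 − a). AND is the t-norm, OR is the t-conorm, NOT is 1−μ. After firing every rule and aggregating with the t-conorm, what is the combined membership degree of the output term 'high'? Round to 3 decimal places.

0.881

R1: extended=0.17, moderate=0.84; AND[a·b] → w = 0.1428
R2: (brief=0.36 OR moderate=0.84) = 0.8976; AND[a·b] with severe=0.96 → w = 0.8617
R3: moderate=0.84, extended=0.17; OR[a + b − a·b] → w = 0.8672
R4: moderate=0.84, ¬moderate=1−0.55=0.45; AND[a·b] → w = 0.3780
Rules with consequent 'high': {R1, R2} → strengths 0.1428, 0.8617
Aggregate via t-conorm [a + b − a·b]: 0.8814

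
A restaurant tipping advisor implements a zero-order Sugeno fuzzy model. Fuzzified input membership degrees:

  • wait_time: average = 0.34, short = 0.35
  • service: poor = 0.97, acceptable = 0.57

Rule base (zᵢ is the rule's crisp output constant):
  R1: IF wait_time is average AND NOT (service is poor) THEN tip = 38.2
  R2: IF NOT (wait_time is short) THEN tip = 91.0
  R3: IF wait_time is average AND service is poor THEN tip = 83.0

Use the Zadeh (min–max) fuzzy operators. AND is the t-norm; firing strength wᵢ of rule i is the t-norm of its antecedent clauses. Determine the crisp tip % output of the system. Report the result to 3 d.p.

R1 (z=38.2): average=0.34, ¬poor=1−0.97=0.03; AND[min(a, b)] → w = 0.03
R2 (z=91.0): ¬short=1−0.35=0.65 → w = 0.65
R3 (z=83.0): average=0.34, poor=0.97; AND[min(a, b)] → w = 0.34
Weighted average = (0.03·38.2 + 0.65·91.0 + 0.34·83.0) / (0.03 + 0.65 + 0.34)
  = 88.5160 / 1.0200 = 86.780

86.780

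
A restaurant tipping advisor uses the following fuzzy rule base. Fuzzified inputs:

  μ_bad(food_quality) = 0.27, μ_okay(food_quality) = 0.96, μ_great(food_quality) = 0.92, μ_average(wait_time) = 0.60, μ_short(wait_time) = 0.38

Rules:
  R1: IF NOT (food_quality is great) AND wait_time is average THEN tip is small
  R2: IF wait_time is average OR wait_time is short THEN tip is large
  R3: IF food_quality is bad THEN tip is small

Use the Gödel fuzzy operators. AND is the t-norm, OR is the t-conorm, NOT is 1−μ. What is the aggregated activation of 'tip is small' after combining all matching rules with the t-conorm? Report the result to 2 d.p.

R1: ¬great=1−0.92=0.08, average=0.60; AND[min(a, b)] → w = 0.08
R2: average=0.60, short=0.38; OR[max(a, b)] → w = 0.60
R3: bad=0.27 → w = 0.27
Rules with consequent 'small': {R1, R3} → strengths 0.08, 0.27
Aggregate via t-conorm [max(a, b)]: 0.27

0.27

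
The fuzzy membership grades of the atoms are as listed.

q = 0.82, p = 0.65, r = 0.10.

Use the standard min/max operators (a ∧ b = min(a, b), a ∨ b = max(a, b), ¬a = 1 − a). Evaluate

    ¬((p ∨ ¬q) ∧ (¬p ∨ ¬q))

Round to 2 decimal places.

0.65

¬q = 1 − 0.82 = 0.18
p ∨ ¬q = max(a, b) on (0.65, 0.18) = 0.65
¬p = 1 − 0.65 = 0.35
¬q = 1 − 0.82 = 0.18
¬p ∨ ¬q = max(a, b) on (0.35, 0.18) = 0.35
(p ∨ ¬q) ∧ (¬p ∨ ¬q) = min(a, b) on (0.65, 0.35) = 0.35
¬((p ∨ ¬q) ∧ (¬p ∨ ¬q)) = 1 − 0.35 = 0.65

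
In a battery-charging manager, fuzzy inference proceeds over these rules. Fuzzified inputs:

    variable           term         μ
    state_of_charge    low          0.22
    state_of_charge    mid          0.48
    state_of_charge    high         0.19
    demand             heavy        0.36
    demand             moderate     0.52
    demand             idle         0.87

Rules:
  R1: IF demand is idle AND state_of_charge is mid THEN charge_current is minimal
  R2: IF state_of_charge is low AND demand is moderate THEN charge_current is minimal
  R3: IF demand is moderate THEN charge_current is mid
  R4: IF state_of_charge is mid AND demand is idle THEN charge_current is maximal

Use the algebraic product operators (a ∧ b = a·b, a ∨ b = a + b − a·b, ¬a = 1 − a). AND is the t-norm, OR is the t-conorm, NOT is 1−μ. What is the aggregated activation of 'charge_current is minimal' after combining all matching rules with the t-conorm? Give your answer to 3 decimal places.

0.484

R1: idle=0.87, mid=0.48; AND[a·b] → w = 0.4176
R2: low=0.22, moderate=0.52; AND[a·b] → w = 0.1144
R3: moderate=0.52 → w = 0.5200
R4: mid=0.48, idle=0.87; AND[a·b] → w = 0.4176
Rules with consequent 'minimal': {R1, R2} → strengths 0.4176, 0.1144
Aggregate via t-conorm [a + b − a·b]: 0.4842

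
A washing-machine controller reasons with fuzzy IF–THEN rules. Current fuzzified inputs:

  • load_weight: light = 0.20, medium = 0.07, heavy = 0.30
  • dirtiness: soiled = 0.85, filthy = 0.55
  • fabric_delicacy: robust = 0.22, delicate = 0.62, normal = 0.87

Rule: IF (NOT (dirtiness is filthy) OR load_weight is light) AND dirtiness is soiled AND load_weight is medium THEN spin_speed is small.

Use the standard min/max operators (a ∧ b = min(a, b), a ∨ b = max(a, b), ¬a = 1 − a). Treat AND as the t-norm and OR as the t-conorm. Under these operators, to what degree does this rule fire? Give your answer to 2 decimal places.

0.07

firing strength: (¬filthy=1−0.55=0.45 OR light=0.20) = 0.45; AND[min(a, b)] with soiled=0.85, medium=0.07 → w = 0.07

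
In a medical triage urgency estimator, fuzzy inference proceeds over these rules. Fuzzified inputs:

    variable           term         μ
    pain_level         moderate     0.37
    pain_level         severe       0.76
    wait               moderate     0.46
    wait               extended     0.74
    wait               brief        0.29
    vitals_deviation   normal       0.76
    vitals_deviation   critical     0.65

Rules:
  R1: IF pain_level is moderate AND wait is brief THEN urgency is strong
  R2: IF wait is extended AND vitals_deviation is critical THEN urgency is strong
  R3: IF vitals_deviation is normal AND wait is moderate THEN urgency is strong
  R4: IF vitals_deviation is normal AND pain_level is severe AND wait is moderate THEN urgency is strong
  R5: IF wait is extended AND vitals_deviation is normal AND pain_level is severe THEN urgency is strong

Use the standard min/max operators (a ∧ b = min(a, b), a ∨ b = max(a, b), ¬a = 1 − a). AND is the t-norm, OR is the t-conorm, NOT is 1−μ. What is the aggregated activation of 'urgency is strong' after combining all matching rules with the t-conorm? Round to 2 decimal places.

0.74

R1: moderate=0.37, brief=0.29; AND[min(a, b)] → w = 0.29
R2: extended=0.74, critical=0.65; AND[min(a, b)] → w = 0.65
R3: normal=0.76, moderate=0.46; AND[min(a, b)] → w = 0.46
R4: normal=0.76, severe=0.76, moderate=0.46; AND[min(a, b)] → w = 0.46
R5: extended=0.74, normal=0.76, severe=0.76; AND[min(a, b)] → w = 0.74
Rules with consequent 'strong': {R1, R2, R3, R4, R5} → strengths 0.29, 0.65, 0.46, 0.46, 0.74
Aggregate via t-conorm [max(a, b)]: 0.74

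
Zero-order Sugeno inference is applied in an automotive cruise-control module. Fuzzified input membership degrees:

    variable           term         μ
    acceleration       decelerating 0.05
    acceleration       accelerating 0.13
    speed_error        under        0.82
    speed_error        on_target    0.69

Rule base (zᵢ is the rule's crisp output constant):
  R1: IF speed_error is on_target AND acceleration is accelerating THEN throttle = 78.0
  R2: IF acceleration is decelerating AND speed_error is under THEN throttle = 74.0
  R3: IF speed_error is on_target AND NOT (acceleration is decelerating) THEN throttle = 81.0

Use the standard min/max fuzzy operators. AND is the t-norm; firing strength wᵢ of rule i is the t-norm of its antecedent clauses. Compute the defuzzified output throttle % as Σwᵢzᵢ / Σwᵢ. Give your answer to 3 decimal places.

80.149

R1 (z=78.0): on_target=0.69, accelerating=0.13; AND[min(a, b)] → w = 0.13
R2 (z=74.0): decelerating=0.05, under=0.82; AND[min(a, b)] → w = 0.05
R3 (z=81.0): on_target=0.69, ¬decelerating=1−0.05=0.95; AND[min(a, b)] → w = 0.69
Weighted average = (0.13·78.0 + 0.05·74.0 + 0.69·81.0) / (0.13 + 0.05 + 0.69)
  = 69.7300 / 0.8700 = 80.149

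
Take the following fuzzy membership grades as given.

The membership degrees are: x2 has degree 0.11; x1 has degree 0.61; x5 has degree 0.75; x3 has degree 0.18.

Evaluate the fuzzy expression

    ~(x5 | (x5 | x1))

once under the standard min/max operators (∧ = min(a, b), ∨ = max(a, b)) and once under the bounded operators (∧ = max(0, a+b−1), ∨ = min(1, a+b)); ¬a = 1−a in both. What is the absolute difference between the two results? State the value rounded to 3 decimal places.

Under standard min/max:
  x5 | x1 = max(a, b) on (0.75, 0.61) = 0.75
  x5 | (x5 | x1) = max(a, b) on (0.75, 0.75) = 0.75
  ~(x5 | (x5 | x1)) = 1 − 0.75 = 0.25
  → value = 0.2500
Under bounded:
  x5 | x1 = min(1, a+b) on (0.75, 0.61) = 1.00
  x5 | (x5 | x1) = min(1, a+b) on (0.75, 1.00) = 1.00
  ~(x5 | (x5 | x1)) = 1 − 1.00 = 0.00
  → value = 0.0000
|0.2500 − 0.0000| = 0.250

0.250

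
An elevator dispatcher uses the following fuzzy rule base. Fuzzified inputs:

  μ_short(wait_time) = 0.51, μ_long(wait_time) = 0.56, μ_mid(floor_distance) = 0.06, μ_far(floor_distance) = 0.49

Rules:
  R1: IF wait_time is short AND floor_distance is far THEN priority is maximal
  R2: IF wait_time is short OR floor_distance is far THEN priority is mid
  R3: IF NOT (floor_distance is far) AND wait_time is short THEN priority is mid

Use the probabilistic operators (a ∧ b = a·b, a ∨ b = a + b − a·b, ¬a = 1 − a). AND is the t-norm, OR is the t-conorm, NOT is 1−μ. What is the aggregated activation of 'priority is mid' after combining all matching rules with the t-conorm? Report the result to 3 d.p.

R1: short=0.51, far=0.49; AND[a·b] → w = 0.2499
R2: short=0.51, far=0.49; OR[a + b − a·b] → w = 0.7501
R3: ¬far=1−0.49=0.51, short=0.51; AND[a·b] → w = 0.2601
Rules with consequent 'mid': {R2, R3} → strengths 0.7501, 0.2601
Aggregate via t-conorm [a + b − a·b]: 0.8151

0.815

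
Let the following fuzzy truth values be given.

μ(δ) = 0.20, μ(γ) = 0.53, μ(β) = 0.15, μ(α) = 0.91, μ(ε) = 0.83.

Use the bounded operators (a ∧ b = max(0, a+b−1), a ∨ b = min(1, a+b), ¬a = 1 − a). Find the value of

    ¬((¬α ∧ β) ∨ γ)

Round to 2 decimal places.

0.47

¬α = 1 − 0.91 = 0.09
¬α ∧ β = max(0, a+b−1) on (0.09, 0.15) = 0.00
(¬α ∧ β) ∨ γ = min(1, a+b) on (0.00, 0.53) = 0.53
¬((¬α ∧ β) ∨ γ) = 1 − 0.53 = 0.47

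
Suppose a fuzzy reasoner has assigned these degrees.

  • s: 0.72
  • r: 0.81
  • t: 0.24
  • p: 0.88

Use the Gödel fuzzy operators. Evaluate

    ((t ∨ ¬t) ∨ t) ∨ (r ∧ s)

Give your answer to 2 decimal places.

0.76

¬t = 1 − 0.24 = 0.76
t ∨ ¬t = max(a, b) on (0.24, 0.76) = 0.76
(t ∨ ¬t) ∨ t = max(a, b) on (0.76, 0.24) = 0.76
r ∧ s = min(a, b) on (0.81, 0.72) = 0.72
((t ∨ ¬t) ∨ t) ∨ (r ∧ s) = max(a, b) on (0.76, 0.72) = 0.76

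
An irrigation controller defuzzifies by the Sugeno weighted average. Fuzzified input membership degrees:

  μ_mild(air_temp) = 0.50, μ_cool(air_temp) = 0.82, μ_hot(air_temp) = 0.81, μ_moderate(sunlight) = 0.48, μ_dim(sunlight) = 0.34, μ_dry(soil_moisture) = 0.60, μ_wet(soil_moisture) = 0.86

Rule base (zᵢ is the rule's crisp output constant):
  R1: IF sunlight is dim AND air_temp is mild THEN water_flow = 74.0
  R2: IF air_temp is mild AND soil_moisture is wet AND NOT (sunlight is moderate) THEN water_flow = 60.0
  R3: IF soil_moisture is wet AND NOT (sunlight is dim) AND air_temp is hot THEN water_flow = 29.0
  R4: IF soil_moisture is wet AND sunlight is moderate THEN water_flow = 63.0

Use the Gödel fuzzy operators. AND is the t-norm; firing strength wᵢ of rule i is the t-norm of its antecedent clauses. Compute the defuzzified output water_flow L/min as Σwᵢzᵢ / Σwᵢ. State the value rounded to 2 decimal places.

52.80

R1 (z=74.0): dim=0.34, mild=0.50; AND[min(a, b)] → w = 0.34
R2 (z=60.0): mild=0.50, wet=0.86, ¬moderate=1−0.48=0.52; AND[min(a, b)] → w = 0.50
R3 (z=29.0): wet=0.86, ¬dim=1−0.34=0.66, hot=0.81; AND[min(a, b)] → w = 0.66
R4 (z=63.0): wet=0.86, moderate=0.48; AND[min(a, b)] → w = 0.48
Weighted average = (0.34·74.0 + 0.50·60.0 + 0.66·29.0 + 0.48·63.0) / (0.34 + 0.50 + 0.66 + 0.48)
  = 104.5400 / 1.9800 = 52.80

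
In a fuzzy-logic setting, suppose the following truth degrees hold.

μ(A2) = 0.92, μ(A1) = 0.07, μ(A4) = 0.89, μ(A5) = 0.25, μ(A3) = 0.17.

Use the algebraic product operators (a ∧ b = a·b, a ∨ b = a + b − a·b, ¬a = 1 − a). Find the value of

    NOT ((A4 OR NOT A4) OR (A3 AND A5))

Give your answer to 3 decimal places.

NOT A4 = 1 − 0.8900 = 0.1100
A4 OR NOT A4 = a + b − a·b on (0.8900, 0.1100) = 0.9021
A3 AND A5 = a·b on (0.1700, 0.2500) = 0.0425
(A4 OR NOT A4) OR (A3 AND A5) = a + b − a·b on (0.9021, 0.0425) = 0.9063
NOT ((A4 OR NOT A4) OR (A3 AND A5)) = 1 − 0.9063 = 0.0937

0.094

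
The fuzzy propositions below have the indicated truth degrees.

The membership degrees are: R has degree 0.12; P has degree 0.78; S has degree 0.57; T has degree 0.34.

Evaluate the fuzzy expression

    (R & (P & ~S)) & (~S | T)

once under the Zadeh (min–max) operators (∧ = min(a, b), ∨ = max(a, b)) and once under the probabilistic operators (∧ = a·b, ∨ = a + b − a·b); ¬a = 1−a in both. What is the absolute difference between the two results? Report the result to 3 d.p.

Under Zadeh (min–max):
  ~S = 1 − 0.57 = 0.43
  P & ~S = min(a, b) on (0.78, 0.43) = 0.43
  R & (P & ~S) = min(a, b) on (0.12, 0.43) = 0.12
  ~S = 1 − 0.57 = 0.43
  ~S | T = max(a, b) on (0.43, 0.34) = 0.43
  (R & (P & ~S)) & (~S | T) = min(a, b) on (0.12, 0.43) = 0.12
  → value = 0.1200
Under probabilistic:
  ~S = 1 − 0.5700 = 0.4300
  P & ~S = a·b on (0.7800, 0.4300) = 0.3354
  R & (P & ~S) = a·b on (0.1200, 0.3354) = 0.0402
  ~S = 1 − 0.5700 = 0.4300
  ~S | T = a + b − a·b on (0.4300, 0.3400) = 0.6238
  (R & (P & ~S)) & (~S | T) = a·b on (0.0402, 0.6238) = 0.0251
  → value = 0.0251
|0.1200 − 0.0251| = 0.095

0.095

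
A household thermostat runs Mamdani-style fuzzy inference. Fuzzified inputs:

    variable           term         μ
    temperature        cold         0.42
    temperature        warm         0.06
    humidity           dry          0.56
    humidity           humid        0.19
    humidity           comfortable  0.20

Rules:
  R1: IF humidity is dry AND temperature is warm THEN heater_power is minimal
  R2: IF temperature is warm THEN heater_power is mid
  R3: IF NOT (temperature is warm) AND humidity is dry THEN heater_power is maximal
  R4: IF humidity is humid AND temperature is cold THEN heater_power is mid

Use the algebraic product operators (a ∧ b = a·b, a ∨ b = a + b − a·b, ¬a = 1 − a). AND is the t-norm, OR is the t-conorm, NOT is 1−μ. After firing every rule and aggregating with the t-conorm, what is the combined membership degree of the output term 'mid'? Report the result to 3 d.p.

0.135

R1: dry=0.56, warm=0.06; AND[a·b] → w = 0.0336
R2: warm=0.06 → w = 0.0600
R3: ¬warm=1−0.06=0.94, dry=0.56; AND[a·b] → w = 0.5264
R4: humid=0.19, cold=0.42; AND[a·b] → w = 0.0798
Rules with consequent 'mid': {R2, R4} → strengths 0.0600, 0.0798
Aggregate via t-conorm [a + b − a·b]: 0.1350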